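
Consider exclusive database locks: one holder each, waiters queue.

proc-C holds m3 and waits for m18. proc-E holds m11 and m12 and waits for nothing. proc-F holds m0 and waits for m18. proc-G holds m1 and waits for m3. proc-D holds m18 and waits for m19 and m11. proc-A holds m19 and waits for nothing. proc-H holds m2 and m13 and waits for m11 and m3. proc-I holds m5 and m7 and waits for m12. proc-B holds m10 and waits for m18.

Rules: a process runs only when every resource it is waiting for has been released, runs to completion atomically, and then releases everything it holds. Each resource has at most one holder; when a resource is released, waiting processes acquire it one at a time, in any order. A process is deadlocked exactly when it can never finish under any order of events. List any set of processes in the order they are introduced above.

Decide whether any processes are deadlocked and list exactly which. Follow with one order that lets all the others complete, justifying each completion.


Nothing here is deadlocked.
Key observation: there is no circular wait here — follow any chain and it reaches a process that is free to run now.
One completion order for the rest: proc-A, proc-E, proc-D, proc-C, proc-H, proc-I, proc-B, proc-G, proc-F.
Walking it through:
  run proc-A (it waits on nothing); releases m19
  run proc-E (it waits on nothing); releases m11 and m12
  run proc-D (all its waits — m19 and m11 — are resolved); releases m18
  run proc-C (all its waits — m18 — are resolved); releases m3
  run proc-H (all its waits — m11 and m3 — are resolved); releases m2 and m13
  run proc-I (all its waits — m12 — are resolved); releases m5 and m7
  run proc-B (all its waits — m18 — are resolved); releases m10
  run proc-G (all its waits — m3 — are resolved); releases m1
  run proc-F (all its waits — m18 — are resolved); releases m0


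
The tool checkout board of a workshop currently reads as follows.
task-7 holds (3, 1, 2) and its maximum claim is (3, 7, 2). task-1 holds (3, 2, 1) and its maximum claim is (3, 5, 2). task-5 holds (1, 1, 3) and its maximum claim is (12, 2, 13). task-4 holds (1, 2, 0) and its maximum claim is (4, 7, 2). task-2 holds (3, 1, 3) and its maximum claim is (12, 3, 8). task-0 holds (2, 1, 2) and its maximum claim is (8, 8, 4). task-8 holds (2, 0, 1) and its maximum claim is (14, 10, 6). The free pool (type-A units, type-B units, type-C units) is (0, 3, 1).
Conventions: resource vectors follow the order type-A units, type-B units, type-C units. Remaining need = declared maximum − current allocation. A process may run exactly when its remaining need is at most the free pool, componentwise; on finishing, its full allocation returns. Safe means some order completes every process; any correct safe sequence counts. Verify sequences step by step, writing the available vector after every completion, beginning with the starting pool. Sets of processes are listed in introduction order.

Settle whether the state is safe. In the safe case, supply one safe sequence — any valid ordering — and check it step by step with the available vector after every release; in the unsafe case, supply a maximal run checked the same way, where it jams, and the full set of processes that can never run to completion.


SAFE, for example via the order task-1, task-4, task-7, task-0, task-2, task-8, task-5.
Key observation: task-1 marks the first exact bind of the order: its need (0, 3, 1) fits the free (0, 3, 1) with zero slack on a requested resource.
Walking it through:
  pool = (0, 3, 1)
  run task-1 (needs (0, 3, 1), free (0, 3, 1)); after release of (3, 2, 1) the pool is (3, 5, 2)
  run task-4 (needs (3, 5, 2), free (3, 5, 2)); after release of (1, 2, 0) the pool is (4, 7, 2)
  run task-7 (needs (0, 6, 0), free (4, 7, 2)); after release of (3, 1, 2) the pool is (7, 8, 4)
  run task-0 (needs (6, 7, 2), free (7, 8, 4)); after release of (2, 1, 2) the pool is (9, 9, 6)
  run task-2 (needs (9, 2, 5), free (9, 9, 6)); after release of (3, 1, 3) the pool is (12, 10, 9)
  run task-8 (needs (12, 10, 5), free (12, 10, 9)); after release of (2, 0, 1) the pool is (14, 10, 10)
  run task-5 (needs (11, 1, 10), free (14, 10, 10)); after release of (1, 1, 3) the pool is (15, 11, 13)


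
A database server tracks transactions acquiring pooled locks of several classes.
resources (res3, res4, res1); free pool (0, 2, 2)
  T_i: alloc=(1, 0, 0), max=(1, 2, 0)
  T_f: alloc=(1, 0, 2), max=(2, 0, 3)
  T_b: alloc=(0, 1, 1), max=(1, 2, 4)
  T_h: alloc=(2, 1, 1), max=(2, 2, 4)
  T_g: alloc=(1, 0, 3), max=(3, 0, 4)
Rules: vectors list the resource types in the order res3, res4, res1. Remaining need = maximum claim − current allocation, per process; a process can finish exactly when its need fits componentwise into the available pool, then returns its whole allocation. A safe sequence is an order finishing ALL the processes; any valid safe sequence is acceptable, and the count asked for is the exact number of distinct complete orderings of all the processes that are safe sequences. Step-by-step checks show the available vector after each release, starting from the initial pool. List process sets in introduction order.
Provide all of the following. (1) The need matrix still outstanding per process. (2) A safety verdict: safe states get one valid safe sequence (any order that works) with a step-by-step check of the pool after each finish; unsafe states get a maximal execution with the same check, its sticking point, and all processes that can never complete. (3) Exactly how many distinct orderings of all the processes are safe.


(1) Outstanding need per process (order res3, res4, res1):
  T_i: (0, 2, 0)
  T_f: (1, 0, 1)
  T_b: (1, 1, 3)
  T_h: (0, 1, 3)
  T_g: (2, 0, 1)
(2) SAFE — a valid safe sequence is T_i, T_f, T_b, T_h, T_g.
Key observation: the first exact fit in this order is T_i — it needs (0, 2, 0) with (0, 2, 2) free, meeting a requested resource to the last unit.
Step-by-step check:
  pool = (0, 2, 2)
  T_i: need (0, 2, 0) fits (0, 2, 2); releases (1, 0, 0), pool now (1, 2, 2)
  T_f: need (1, 0, 1) fits (1, 2, 2); releases (1, 0, 2), pool now (2, 2, 4)
  T_b: need (1, 1, 3) fits (2, 2, 4); releases (0, 1, 1), pool now (2, 3, 5)
  T_h: need (0, 1, 3) fits (2, 3, 5); releases (2, 1, 1), pool now (4, 4, 6)
  T_g: need (2, 0, 1) fits (4, 4, 6); releases (1, 0, 3), pool now (5, 4, 9)
(3) The exact count: 6 of the possible complete orderings are safe sequences.


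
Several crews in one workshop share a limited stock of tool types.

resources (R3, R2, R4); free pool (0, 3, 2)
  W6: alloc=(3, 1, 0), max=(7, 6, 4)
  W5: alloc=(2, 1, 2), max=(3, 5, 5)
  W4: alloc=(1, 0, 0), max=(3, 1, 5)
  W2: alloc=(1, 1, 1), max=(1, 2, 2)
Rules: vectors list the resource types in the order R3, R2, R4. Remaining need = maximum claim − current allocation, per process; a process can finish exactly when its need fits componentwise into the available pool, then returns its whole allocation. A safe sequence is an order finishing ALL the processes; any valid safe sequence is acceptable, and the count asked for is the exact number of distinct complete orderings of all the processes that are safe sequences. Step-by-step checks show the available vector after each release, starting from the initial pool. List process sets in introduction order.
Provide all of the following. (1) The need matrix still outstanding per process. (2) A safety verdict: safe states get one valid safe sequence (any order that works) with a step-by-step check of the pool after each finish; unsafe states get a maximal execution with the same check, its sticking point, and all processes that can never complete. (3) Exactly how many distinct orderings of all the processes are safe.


(1) Remaining need (order R3, R2, R4):
  W6: (4, 5, 4)
  W5: (1, 4, 3)
  W4: (2, 1, 5)
  W2: (0, 1, 1)
(2) SAFE — a valid safe sequence is W2, W5, W4, W6.
Key observation: W5 is the earliest step where a requested resource binds exactly: need (1, 4, 3), pool (1, 4, 3) at its turn.
Check, step by step:
  pool = (0, 3, 2)
  W2 needs (0, 1, 1) <= (0, 3, 2) -> finishes; pool += (1, 1, 1) = (1, 4, 3)
  W5 needs (1, 4, 3) <= (1, 4, 3) -> finishes; pool += (2, 1, 2) = (3, 5, 5)
  W4 needs (2, 1, 5) <= (3, 5, 5) -> finishes; pool += (1, 0, 0) = (4, 5, 5)
  W6 needs (4, 5, 4) <= (4, 5, 5) -> finishes; pool += (3, 1, 0) = (7, 6, 5)
(3) Exactly 1 of the possible complete orderings is a safe sequence.


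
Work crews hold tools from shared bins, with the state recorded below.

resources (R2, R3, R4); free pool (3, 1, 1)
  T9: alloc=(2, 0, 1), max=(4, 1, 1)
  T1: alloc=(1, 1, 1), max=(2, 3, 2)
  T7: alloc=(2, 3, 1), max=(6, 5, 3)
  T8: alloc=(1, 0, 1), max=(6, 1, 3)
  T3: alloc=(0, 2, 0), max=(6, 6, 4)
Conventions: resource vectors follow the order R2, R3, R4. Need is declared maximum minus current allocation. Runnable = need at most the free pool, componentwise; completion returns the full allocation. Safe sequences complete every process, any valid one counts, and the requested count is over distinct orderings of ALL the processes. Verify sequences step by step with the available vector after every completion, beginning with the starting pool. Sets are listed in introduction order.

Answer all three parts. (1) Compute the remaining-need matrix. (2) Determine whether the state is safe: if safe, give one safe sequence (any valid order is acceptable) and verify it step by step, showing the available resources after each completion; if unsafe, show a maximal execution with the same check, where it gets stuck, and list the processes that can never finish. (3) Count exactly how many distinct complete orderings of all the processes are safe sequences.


(1) Outstanding need per process (order R2, R3, R4):
  T9: (2, 1, 0)
  T1: (1, 2, 1)
  T7: (4, 2, 2)
  T8: (5, 1, 2)
  T3: (6, 4, 4)
(2) The state is UNSAFE.
Key observation: R3 is the bottleneck — with T9, T8 done the pool holds (6, 1, 3), short of every remaining need.
Going as far as possible: T9, T8; after that, nothing fits. Verifying each step:
  pool = (3, 1, 1)
  run T9 (needs (2, 1, 0), free (3, 1, 1)); after release of (2, 0, 1) the pool is (5, 1, 2)
  run T8 (needs (5, 1, 2), free (5, 1, 2)); after release of (1, 0, 1) the pool is (6, 1, 3)
  blocked: T1 wants (1, 2, 1), pool (6, 1, 3) — not enough R3
  blocked: T7 wants (4, 2, 2), pool (6, 1, 3) — not enough R3
  blocked: T3 wants (6, 4, 4), pool (6, 1, 3) — not enough R3 and R4
Never able to finish: T1, T7 and T3.
(3) The exact count: 0 of the possible complete orderings are safe sequences.


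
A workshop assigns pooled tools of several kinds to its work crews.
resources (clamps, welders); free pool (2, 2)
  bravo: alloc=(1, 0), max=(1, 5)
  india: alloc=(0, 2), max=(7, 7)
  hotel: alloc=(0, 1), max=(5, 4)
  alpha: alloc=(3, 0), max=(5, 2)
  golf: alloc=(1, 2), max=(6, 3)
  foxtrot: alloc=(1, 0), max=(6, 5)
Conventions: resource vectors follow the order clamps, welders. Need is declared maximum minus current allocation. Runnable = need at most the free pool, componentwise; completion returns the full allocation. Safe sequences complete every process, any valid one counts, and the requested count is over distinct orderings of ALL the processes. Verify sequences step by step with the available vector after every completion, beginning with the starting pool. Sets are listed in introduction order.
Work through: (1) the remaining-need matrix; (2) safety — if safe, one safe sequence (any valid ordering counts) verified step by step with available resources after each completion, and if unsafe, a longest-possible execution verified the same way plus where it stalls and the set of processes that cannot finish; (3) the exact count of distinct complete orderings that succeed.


(1) Need matrix, components ordered clamps, welders:
  bravo: (0, 5)
  india: (7, 5)
  hotel: (5, 3)
  alpha: (2, 2)
  golf: (5, 1)
  foxtrot: (5, 5)
(2) SAFE, for example via the order alpha, golf, hotel, bravo, foxtrot, india.
Key observation: the first exact fit in this order is alpha — it needs (2, 2) with (2, 2) free, meeting a requested resource to the last unit.
Walking it through:
  pool = (2, 2)
  alpha: need (2, 2) fits (2, 2); releases (3, 0), pool now (5, 2)
  golf: need (5, 1) fits (5, 2); releases (1, 2), pool now (6, 4)
  hotel: need (5, 3) fits (6, 4); releases (0, 1), pool now (6, 5)
  bravo: need (0, 5) fits (6, 5); releases (1, 0), pool now (7, 5)
  foxtrot: need (5, 5) fits (7, 5); releases (1, 0), pool now (8, 5)
  india: need (7, 5) fits (8, 5); releases (0, 2), pool now (8, 7)
(3) Precisely 4 of the possible complete orderings are safe sequences.


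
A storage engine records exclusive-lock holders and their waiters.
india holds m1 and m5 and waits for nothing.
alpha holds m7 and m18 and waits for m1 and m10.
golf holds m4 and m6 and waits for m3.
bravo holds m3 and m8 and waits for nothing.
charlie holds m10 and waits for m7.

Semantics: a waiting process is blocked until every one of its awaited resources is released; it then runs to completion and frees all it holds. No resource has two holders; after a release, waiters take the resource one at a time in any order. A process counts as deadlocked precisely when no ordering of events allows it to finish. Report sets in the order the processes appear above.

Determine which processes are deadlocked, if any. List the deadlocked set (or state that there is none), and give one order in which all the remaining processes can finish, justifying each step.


Deadlocked: alpha and charlie.
Key observation: the waits loop around alpha -> charlie -> alpha with no way out; no other process is dragged down with it.
The rest can finish in the order bravo, golf, india.
Walking it through:
  bravo waits on nothing -> runs at once and releases m3 and m8
  golf waits on m3 — all released -> runs and releases m4 and m6
  india waits on nothing -> runs at once and releases m1 and m5


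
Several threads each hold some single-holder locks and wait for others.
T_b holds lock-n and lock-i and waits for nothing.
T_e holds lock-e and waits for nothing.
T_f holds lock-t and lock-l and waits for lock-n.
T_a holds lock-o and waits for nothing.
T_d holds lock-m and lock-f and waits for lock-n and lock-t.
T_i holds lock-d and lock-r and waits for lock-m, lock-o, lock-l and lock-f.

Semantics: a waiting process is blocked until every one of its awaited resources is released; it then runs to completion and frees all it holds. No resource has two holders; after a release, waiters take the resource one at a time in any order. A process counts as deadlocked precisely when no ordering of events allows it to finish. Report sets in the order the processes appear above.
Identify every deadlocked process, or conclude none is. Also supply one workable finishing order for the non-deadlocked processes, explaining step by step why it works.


The deadlocked set is empty.
Key observation: although several processes wait, no cycle exists — each chain bottoms out at a free runner.
The rest can finish in the order T_b, T_e, T_f, T_a, T_d, T_i.
Check, step by step:
  run T_b (it waits on nothing); releases lock-n and lock-i
  run T_e (it waits on nothing); releases lock-e
  run T_f (all its waits — lock-n — are resolved); releases lock-t and lock-l
  run T_a (it waits on nothing); releases lock-o
  run T_d (all its waits — lock-n and lock-t — are resolved); releases lock-m and lock-f
  run T_i (all its waits — lock-m, lock-o, lock-l and lock-f — are resolved); releases lock-d and lock-r


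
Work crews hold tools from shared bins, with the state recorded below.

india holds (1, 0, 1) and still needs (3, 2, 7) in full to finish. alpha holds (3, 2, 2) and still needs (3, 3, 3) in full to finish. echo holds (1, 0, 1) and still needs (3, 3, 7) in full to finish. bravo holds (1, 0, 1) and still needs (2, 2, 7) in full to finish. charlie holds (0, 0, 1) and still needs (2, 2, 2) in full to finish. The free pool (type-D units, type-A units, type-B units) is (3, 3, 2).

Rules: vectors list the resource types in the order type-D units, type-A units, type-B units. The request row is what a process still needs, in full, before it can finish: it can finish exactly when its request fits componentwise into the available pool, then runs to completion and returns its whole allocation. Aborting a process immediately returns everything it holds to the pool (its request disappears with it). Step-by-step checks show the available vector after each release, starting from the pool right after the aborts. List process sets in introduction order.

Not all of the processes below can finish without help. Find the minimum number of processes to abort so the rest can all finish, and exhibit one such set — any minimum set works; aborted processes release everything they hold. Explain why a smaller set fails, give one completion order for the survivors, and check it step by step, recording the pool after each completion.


The answer: abort echo and bravo.
Key observation: the deadlocked india becomes finishable only because echo and bravo released (2, 0, 2); it completes at step 3 below.
No one abort is enough; case by case: india alone leaves echo blocked (short on type-B units); alpha alone leaves india blocked (short on type-B units); echo alone leaves india blocked (short on type-B units); bravo alone leaves india blocked (short on type-B units); charlie alone leaves india blocked (short on type-B units).
The survivors complete as charlie, alpha, india. Verifying each step (starting from the post-abort pool):
  pool = (5, 3, 4)
  run charlie (needs (2, 2, 2), free (5, 3, 4)); after release of (0, 0, 1) the pool is (5, 3, 5)
  run alpha (needs (3, 3, 3), free (5, 3, 5)); after release of (3, 2, 2) the pool is (8, 5, 7)
  run india (needs (3, 2, 7), free (8, 5, 7)); after release of (1, 0, 1) the pool is (9, 5, 8)


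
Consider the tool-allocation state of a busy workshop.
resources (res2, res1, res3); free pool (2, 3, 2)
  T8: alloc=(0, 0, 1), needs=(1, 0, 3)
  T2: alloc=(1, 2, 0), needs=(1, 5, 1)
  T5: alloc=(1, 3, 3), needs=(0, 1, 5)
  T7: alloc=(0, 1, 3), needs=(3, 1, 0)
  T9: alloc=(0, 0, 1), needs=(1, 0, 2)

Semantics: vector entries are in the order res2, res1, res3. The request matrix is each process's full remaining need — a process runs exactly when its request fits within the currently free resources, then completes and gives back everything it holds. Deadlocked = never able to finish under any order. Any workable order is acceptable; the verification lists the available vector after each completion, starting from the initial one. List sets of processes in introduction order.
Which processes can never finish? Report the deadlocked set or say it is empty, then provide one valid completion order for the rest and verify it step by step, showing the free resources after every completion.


Deadlocked: T2, T5 and T7.
Key observation: after T9, T8 the pool peaks at (2, 3, 4), and each blocked process is short somewhere: T2 on res1; T5 on res3; T7 on res2.
One completion order for the rest: T9, T8. Verifying each step:
  pool = (2, 3, 2)
  T9 needs (1, 0, 2) <= (2, 3, 2) -> finishes; pool += (0, 0, 1) = (2, 3, 3)
  T8 needs (1, 0, 3) <= (2, 3, 3) -> finishes; pool += (0, 0, 1) = (2, 3, 4)
The stuck group stays short no matter what:
  T2 cannot run: need (1, 5, 1) vs free (2, 3, 4) (insufficient res1)
  T5 cannot run: need (0, 1, 5) vs free (2, 3, 4) (insufficient res3)
  T7 cannot run: need (3, 1, 0) vs free (2, 3, 4) (insufficient res2)


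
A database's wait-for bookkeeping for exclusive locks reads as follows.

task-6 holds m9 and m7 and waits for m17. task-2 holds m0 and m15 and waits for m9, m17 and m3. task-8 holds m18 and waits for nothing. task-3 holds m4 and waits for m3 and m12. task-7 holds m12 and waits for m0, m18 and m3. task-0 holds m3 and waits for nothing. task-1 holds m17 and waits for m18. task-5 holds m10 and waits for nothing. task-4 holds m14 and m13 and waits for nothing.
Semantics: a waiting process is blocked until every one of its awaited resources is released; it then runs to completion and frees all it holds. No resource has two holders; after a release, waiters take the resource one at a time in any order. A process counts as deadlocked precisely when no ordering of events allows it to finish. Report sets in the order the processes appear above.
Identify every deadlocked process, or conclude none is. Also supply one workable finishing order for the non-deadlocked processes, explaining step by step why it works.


Nothing here is deadlocked.
Key observation: every chain of waits terminates; starting from the processes that wait on nothing, all the rest unlock in turn.
A valid finishing order for the others: task-5, task-4, task-8, task-1, task-0, task-6, task-2, task-7, task-3.
Walking it through:
  task-5: no waits; runs immediately, freeing m10
  task-4: no waits; runs immediately, freeing m14 and m13
  task-8: no waits; runs immediately, freeing m18
  task-1: everything it awaited (m18) is free; runs, freeing m17
  task-0: no waits; runs immediately, freeing m3
  task-6: everything it awaited (m17) is free; runs, freeing m9 and m7
  task-2: everything it awaited (m9, m17 and m3) is free; runs, freeing m0 and m15
  task-7: everything it awaited (m0, m18 and m3) is free; runs, freeing m12
  task-3: everything it awaited (m3 and m12) is free; runs, freeing m4


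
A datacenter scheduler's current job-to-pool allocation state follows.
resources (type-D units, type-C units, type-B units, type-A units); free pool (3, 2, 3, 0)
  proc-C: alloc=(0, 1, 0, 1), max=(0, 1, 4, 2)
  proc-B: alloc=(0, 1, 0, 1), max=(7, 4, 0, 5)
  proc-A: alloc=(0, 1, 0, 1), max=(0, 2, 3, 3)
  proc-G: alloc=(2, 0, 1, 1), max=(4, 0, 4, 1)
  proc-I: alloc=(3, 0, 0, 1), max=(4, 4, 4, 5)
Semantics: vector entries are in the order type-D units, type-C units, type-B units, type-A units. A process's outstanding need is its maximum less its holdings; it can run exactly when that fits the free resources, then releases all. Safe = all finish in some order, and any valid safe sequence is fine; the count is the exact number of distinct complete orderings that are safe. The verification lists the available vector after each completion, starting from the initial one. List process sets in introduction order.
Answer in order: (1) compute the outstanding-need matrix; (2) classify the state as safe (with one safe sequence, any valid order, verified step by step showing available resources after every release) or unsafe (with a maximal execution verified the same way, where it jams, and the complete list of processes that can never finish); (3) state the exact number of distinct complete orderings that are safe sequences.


(1) Outstanding need per process (order type-D units, type-C units, type-B units, type-A units):
  proc-C: (0, 0, 4, 1)
  proc-B: (7, 3, 0, 4)
  proc-A: (0, 1, 3, 2)
  proc-G: (2, 0, 3, 0)
  proc-I: (1, 4, 4, 4)
(2) The state is UNSAFE.
Key observation: the wall is type-A units: completing proc-G, proc-C, proc-A brings the pool only to (5, 4, 4, 3), and all the rest need more.
The run proc-G, proc-C, proc-A cannot be extended any further. Verifying each step:
  pool = (3, 2, 3, 0)
  run proc-G (needs (2, 0, 3, 0), free (3, 2, 3, 0)); after release of (2, 0, 1, 1) the pool is (5, 2, 4, 1)
  run proc-C (needs (0, 0, 4, 1), free (5, 2, 4, 1)); after release of (0, 1, 0, 1) the pool is (5, 3, 4, 2)
  run proc-A (needs (0, 1, 3, 2), free (5, 3, 4, 2)); after release of (0, 1, 0, 1) the pool is (5, 4, 4, 3)
  proc-B cannot run: need (7, 3, 0, 4) vs free (5, 4, 4, 3) (insufficient type-D units and type-A units)
  proc-I cannot run: need (1, 4, 4, 4) vs free (5, 4, 4, 3) (insufficient type-A units)
Processes that can never finish: proc-B and proc-I.
(3) Precisely 0 of the possible complete orderings are safe sequences.


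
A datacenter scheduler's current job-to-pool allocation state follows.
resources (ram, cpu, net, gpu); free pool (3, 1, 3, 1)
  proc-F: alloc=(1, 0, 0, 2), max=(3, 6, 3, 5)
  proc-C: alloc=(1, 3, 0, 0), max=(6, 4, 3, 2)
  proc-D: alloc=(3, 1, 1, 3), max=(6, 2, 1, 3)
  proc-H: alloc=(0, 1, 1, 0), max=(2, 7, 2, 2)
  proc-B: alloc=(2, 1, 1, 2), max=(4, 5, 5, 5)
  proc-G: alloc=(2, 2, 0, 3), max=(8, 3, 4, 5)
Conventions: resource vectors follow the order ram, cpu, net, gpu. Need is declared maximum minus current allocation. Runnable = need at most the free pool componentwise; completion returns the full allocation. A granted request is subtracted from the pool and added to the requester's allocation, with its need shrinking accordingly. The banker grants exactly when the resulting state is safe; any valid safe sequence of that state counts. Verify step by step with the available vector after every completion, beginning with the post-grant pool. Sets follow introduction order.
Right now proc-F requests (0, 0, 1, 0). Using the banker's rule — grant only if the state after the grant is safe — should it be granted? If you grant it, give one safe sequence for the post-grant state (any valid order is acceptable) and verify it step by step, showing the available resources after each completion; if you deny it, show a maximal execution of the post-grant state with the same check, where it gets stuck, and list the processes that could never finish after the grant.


DENY. Granting would leave the state unsafe.
Key observation: after proc-D, proc-C the pool peaks at (7, 5, 3, 4), and each blocked process is short somewhere: proc-F on cpu; proc-H on cpu; proc-B on net; proc-G on net.
On the post-grant state, proc-D, proc-C is a maximal run — nothing extends it. Verifying each step:
  pool = (3, 1, 2, 1)
  proc-D: need (3, 1, 0, 0) fits (3, 1, 2, 1); releases (3, 1, 1, 3), pool now (6, 2, 3, 4)
  proc-C: need (5, 1, 3, 2) fits (6, 2, 3, 4); releases (1, 3, 0, 0), pool now (7, 5, 3, 4)
  blocked: proc-F wants (2, 6, 2, 3), pool (7, 5, 3, 4) — not enough cpu
  blocked: proc-H wants (2, 6, 1, 2), pool (7, 5, 3, 4) — not enough cpu
  blocked: proc-B wants (2, 4, 4, 3), pool (7, 5, 3, 4) — not enough net
  blocked: proc-G wants (6, 1, 4, 2), pool (7, 5, 3, 4) — not enough net
Post-grant, the permanently blocked set is proc-F, proc-H, proc-B and proc-G.


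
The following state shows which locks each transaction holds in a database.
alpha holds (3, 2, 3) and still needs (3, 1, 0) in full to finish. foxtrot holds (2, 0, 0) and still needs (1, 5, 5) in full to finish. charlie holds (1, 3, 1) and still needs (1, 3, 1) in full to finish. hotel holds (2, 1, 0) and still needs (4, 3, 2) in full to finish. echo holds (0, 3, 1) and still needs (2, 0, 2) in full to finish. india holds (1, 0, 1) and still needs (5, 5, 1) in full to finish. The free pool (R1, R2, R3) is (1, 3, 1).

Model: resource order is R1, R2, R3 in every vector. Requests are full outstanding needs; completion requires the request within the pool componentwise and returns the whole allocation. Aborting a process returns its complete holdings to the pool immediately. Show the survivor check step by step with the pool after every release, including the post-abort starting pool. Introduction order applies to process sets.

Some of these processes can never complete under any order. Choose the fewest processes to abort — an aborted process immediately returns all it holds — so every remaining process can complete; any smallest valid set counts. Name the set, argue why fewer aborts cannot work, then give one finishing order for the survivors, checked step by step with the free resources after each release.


Abort hotel.
Key observation: aborting hotel returns (2, 1, 0), and alpha — hopeless before — runs at step 2 with the returned capacity in the pool.
Minimality: the empty abort set fails — the state is deadlocked as it stands.
The survivors complete as charlie, alpha, echo, foxtrot, india. Verifying each step (starting from the post-abort pool):
  pool = (3, 4, 1)
  run charlie (needs (1, 3, 1), free (3, 4, 1)); after release of (1, 3, 1) the pool is (4, 7, 2)
  run alpha (needs (3, 1, 0), free (4, 7, 2)); after release of (3, 2, 3) the pool is (7, 9, 5)
  run echo (needs (2, 0, 2), free (7, 9, 5)); after release of (0, 3, 1) the pool is (7, 12, 6)
  run foxtrot (needs (1, 5, 5), free (7, 12, 6)); after release of (2, 0, 0) the pool is (9, 12, 6)
  run india (needs (5, 5, 1), free (9, 12, 6)); after release of (1, 0, 1) the pool is (10, 12, 7)


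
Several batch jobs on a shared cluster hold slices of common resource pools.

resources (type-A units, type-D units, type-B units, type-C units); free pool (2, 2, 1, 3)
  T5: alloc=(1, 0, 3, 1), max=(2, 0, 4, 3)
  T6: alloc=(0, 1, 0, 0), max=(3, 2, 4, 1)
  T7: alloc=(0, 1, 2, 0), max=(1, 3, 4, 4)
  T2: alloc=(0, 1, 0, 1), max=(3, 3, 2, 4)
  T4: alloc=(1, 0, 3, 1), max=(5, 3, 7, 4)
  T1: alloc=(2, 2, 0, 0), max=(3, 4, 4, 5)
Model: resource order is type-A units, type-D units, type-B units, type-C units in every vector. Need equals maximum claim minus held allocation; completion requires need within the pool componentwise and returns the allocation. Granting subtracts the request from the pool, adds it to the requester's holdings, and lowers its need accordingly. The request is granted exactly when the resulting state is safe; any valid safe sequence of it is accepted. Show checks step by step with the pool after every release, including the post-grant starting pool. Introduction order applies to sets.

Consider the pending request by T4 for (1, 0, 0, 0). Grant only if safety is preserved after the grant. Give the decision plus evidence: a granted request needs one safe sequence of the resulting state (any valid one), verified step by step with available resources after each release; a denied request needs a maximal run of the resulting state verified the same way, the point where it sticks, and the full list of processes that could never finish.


DENY — the pretend-granted state is unsafe.
Key observation: after T5, T7 the pool peaks at (2, 3, 6, 4), and each blocked process is short somewhere: T6 on type-A units; T2 on type-A units; T4 on type-A units; T1 on type-C units.
Pretend the grant happened; the run T5, T7 goes as far as possible. Walking it through:
  pool = (1, 2, 1, 3)
  T5: need (1, 0, 1, 2) fits (1, 2, 1, 3); releases (1, 0, 3, 1), pool now (2, 2, 4, 4)
  T7: need (1, 2, 2, 4) fits (2, 2, 4, 4); releases (0, 1, 2, 0), pool now (2, 3, 6, 4)
  T6 still needs (3, 1, 4, 1) but only (2, 3, 6, 4) is free — short on type-A units
  T2 still needs (3, 2, 2, 3) but only (2, 3, 6, 4) is free — short on type-A units
  T4 still needs (3, 3, 4, 3) but only (2, 3, 6, 4) is free — short on type-A units
  T1 still needs (1, 2, 4, 5) but only (2, 3, 6, 4) is free — short on type-C units
Had the request been granted, T6, T2, T4 and T1 could never finish.


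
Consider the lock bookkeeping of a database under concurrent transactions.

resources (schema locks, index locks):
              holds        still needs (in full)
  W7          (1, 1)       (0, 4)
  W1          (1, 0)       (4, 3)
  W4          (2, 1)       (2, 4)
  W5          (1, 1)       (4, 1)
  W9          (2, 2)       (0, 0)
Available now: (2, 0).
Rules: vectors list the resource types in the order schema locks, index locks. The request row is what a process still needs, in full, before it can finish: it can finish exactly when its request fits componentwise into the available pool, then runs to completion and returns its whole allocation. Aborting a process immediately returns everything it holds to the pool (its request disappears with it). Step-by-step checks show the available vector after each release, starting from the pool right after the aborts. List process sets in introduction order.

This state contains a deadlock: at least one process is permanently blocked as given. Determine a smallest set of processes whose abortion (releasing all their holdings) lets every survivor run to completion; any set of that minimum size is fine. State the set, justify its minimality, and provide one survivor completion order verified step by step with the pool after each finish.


Abort W7.
Key observation: W4 could never have finished before the abort; with (1, 1) returned by W7, it fits at step 4.
No smaller set exists: with zero aborts the deadlock remains.
The survivors complete as W9, W1, W5, W4. Check, step by step (starting from the post-abort pool):
  pool = (3, 1)
  W9: need (0, 0) fits (3, 1); releases (2, 2), pool now (5, 3)
  W1: need (4, 3) fits (5, 3); releases (1, 0), pool now (6, 3)
  W5: need (4, 1) fits (6, 3); releases (1, 1), pool now (7, 4)
  W4: need (2, 4) fits (7, 4); releases (2, 1), pool now (9, 5)


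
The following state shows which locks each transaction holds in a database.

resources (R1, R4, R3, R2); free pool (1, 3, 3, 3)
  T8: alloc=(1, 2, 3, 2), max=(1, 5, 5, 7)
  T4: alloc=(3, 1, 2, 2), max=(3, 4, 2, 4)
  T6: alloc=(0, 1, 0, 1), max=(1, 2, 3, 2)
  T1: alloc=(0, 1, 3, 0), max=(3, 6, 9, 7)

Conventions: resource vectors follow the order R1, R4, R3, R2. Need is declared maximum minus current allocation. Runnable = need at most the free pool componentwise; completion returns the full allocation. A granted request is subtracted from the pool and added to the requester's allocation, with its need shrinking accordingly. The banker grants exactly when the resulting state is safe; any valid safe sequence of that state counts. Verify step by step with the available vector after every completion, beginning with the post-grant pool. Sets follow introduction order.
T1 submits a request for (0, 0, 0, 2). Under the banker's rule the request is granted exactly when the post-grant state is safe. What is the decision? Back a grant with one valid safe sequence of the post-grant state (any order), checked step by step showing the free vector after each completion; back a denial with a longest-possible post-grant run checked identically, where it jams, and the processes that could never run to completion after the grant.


DENY — the pretend-granted state is unsafe.
Key observation: after T6, T4 complete, (4, 5, 5, 4) is the best the pool ever gets, yet each leftover process wants more R2.
On the post-grant state, T6, T4 is a maximal run — nothing extends it. Step-by-step check:
  pool = (1, 3, 3, 1)
  T6: need (1, 1, 3, 1) fits (1, 3, 3, 1); releases (0, 1, 0, 1), pool now (1, 4, 3, 2)
  T4: need (0, 3, 0, 2) fits (1, 4, 3, 2); releases (3, 1, 2, 2), pool now (4, 5, 5, 4)
  T8 still needs (0, 3, 2, 5) but only (4, 5, 5, 4) is free — short on R2
  T1 still needs (3, 5, 6, 5) but only (4, 5, 5, 4) is free — short on R3 and R2
Post-grant, the permanently blocked set is T8 and T1.


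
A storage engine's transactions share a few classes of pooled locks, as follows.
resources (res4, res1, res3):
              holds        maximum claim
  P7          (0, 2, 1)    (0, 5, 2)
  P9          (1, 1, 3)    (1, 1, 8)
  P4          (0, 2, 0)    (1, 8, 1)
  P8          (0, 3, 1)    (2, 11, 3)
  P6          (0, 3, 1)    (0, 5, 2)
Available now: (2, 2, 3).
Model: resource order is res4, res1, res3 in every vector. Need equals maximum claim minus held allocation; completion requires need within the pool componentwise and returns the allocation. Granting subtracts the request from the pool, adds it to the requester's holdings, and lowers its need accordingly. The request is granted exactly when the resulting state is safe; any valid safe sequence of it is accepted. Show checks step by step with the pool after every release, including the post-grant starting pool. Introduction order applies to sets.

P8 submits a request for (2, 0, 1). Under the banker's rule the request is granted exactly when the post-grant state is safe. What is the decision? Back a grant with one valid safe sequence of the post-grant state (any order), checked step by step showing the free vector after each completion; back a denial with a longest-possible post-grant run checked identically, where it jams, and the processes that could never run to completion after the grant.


DENY. Granting would leave the state unsafe.
Key observation: after P6, P7 the pool peaks at (0, 7, 4), and each blocked process is short somewhere: P9 on res3; P4 on res4; P8 on res1.
After a pretend grant, a maximal execution: P6, P7 — then nothing else fits. Verifying each step:
  pool = (0, 2, 2)
  run P6 (needs (0, 2, 1), free (0, 2, 2)); after release of (0, 3, 1) the pool is (0, 5, 3)
  run P7 (needs (0, 3, 1), free (0, 5, 3)); after release of (0, 2, 1) the pool is (0, 7, 4)
  P9 cannot run: need (0, 0, 5) vs free (0, 7, 4) (insufficient res3)
  P4 cannot run: need (1, 6, 1) vs free (0, 7, 4) (insufficient res4)
  P8 cannot run: need (0, 8, 1) vs free (0, 7, 4) (insufficient res1)
Had the request been granted, P9, P4 and P8 could never finish.


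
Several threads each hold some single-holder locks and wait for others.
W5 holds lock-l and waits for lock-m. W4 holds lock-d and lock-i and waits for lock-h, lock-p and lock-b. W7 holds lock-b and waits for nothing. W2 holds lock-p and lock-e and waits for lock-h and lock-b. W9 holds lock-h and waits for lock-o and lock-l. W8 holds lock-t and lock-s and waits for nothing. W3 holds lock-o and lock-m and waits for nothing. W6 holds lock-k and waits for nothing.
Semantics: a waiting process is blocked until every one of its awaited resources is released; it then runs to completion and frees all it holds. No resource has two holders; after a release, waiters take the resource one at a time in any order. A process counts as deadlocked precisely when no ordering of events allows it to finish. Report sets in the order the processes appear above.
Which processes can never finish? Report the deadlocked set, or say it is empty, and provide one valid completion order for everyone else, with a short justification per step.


The deadlocked set is empty.
Key observation: no waiting chain loops back on itself — every chain ends at a process that waits on nothing, so everyone eventually runs.
The rest can finish in the order W6, W3, W7, W5, W8, W9, W2, W4.
Check, step by step:
  W6 waits on nothing -> runs at once and releases lock-k
  W3 waits on nothing -> runs at once and releases lock-o and lock-m
  W7 waits on nothing -> runs at once and releases lock-b
  W5: everything it awaited (lock-m) is free; runs, freeing lock-l
  W8 waits on nothing -> runs at once and releases lock-t and lock-s
  W9: everything it awaited (lock-o and lock-l) is free; runs, freeing lock-h
  W2: everything it awaited (lock-h and lock-b) is free; runs, freeing lock-p and lock-e
  W4: everything it awaited (lock-h, lock-p and lock-b) is free; runs, freeing lock-d and lock-i


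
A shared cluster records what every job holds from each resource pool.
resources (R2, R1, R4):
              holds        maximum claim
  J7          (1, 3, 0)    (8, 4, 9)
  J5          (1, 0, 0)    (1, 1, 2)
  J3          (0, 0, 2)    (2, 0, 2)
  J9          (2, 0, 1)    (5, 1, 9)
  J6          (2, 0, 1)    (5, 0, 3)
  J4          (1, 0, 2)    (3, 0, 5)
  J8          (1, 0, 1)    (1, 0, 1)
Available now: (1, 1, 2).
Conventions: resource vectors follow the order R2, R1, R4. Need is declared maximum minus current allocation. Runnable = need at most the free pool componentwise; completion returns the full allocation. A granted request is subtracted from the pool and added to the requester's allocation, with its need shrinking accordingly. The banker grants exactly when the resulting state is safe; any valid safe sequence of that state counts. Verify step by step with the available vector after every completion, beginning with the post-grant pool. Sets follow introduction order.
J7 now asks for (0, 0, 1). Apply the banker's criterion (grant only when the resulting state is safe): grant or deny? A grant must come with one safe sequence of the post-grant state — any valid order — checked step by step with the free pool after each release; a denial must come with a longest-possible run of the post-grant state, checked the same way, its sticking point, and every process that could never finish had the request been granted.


DENY. Granting would leave the state unsafe.
Key observation: the wall is R4: completing J8, J5, J3, J6, J4 brings the pool only to (6, 1, 7), and all the rest need more.
Pretend the grant happened; the run J8, J5, J3, J6, J4 goes as far as possible. Check, step by step:
  pool = (1, 1, 1)
  run J8 (needs (0, 0, 0), free (1, 1, 1)); after release of (1, 0, 1) the pool is (2, 1, 2)
  run J5 (needs (0, 1, 2), free (2, 1, 2)); after release of (1, 0, 0) the pool is (3, 1, 2)
  run J3 (needs (2, 0, 0), free (3, 1, 2)); after release of (0, 0, 2) the pool is (3, 1, 4)
  run J6 (needs (3, 0, 2), free (3, 1, 4)); after release of (2, 0, 1) the pool is (5, 1, 5)
  run J4 (needs (2, 0, 3), free (5, 1, 5)); after release of (1, 0, 2) the pool is (6, 1, 7)
  J7 cannot run: need (7, 1, 8) vs free (6, 1, 7) (insufficient R2 and R4)
  J9 cannot run: need (3, 1, 8) vs free (6, 1, 7) (insufficient R4)
Processes that could never finish after the grant: J7 and J9.
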